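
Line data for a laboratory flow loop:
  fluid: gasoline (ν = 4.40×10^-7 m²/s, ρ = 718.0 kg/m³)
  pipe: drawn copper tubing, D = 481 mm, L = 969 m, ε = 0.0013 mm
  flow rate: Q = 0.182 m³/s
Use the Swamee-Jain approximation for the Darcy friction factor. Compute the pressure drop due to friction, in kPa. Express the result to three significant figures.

V = 4Q/(πD²) = 4·0.182/(π·0.481²) = 1.002 m/s
Re = VD/ν = 1.002·0.481/4.40×10^-7 = 1.09×10^6 → turbulent
ε/D = 0.0013/481 = 2.70×10^-6
Swamee-Jain: f = 0.01150
h_f = f(L/D)V²/(2g) = 0.01150·(969/0.481)·1.002²/(2·9.81) = 1.185 m
Δp = ρg·h_f = 718.0·9.81·1.185 = 8.346 kPa

Δp ≈ 8.35 kPa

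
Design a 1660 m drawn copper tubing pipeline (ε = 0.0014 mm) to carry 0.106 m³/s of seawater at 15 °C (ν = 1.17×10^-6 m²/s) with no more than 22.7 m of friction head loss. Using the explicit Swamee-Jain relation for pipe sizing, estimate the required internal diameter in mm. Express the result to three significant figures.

Swamee-Jain (Type III): D = 0.66·[ε^1.25·(LQ²/(gh_f))^4.75 + ν·Q^9.4·(L/(gh_f))^5.2]^0.04
LQ²/(gh_f) = 0.08376; L/(gh_f) = 7.454
Term 1 = ε^1.25·(…)^4.75 = 3.69×10^-13; Term 2 = ν·Q^9.4·(…)^5.2 = 2.77×10^-11
D = 0.66·(3.69×10^-13 + 2.77×10^-11)^0.04 = 0.2497 m = 250 mm
Check: V = 2.16 m/s, Re = 4.62×10^5, f = 0.01336, h_f = 21.2 m ≈ 22.7 m ✓

D ≈ 250 mm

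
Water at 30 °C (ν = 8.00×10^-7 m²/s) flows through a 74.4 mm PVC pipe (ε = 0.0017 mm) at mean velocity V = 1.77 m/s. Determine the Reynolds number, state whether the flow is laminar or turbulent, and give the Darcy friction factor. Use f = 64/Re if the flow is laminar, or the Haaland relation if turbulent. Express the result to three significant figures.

Re ≈ 1.65×10^5; turbulent; f ≈ 0.0162

Re = VD/ν = 1.770·0.0744/8.00×10^-7 = 1.65×10^5
Re > 4000 → turbulent; ε/D = 2.28×10^-5
Haaland: f = 0.01623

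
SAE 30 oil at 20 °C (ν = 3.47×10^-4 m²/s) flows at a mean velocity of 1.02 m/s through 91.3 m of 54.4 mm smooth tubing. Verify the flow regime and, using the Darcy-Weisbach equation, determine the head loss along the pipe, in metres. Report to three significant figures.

Re = VD/ν = 1.02·0.05440/3.47×10^-4 = 160 → laminar (Re < 2300)
f = 64/Re = 0.4002
h_f = f(L/D)V²/(2g) = 0.4002·(91.3/0.05440)·1.02²/(2·9.81) = 35.62 m

h_f ≈ 35.6 m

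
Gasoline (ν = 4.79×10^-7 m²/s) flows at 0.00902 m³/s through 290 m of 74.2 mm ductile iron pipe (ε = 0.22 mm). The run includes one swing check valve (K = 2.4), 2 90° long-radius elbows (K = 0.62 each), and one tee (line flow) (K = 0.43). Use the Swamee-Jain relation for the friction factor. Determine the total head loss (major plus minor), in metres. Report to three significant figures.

V = 4Q/(πD²) = 2.086 m/s; V²/2g = 0.2218 m
Re = 3.23×10^5, ε/D = 0.00296 → f = 0.02664 (Swamee-Jain)
Major: h_f = f(L/D)·V²/2g = 0.02664·3908·0.2218 = 23.09 m
Minor: ΣK = 4.07; h_m = ΣK·V²/2g = 0.9026 m
Total H_L = 23.09 + 0.9026 = 24.00 m

H_L ≈ 24.0 m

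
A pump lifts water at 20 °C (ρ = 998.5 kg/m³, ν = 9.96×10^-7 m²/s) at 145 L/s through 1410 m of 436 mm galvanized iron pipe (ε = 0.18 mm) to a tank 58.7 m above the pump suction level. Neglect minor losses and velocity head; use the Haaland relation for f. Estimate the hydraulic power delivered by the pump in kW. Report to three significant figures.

V = 4Q/(πD²) = 0.9712 m/s; Re = 4.25×10^5; ε/D = 4.13×10^-4; f = 0.01715
h_f = f(L/D)V²/2g = 2.666 m
Total head H = z + h_f = 58.7 + 2.666 = 61.37 m
P_hyd = ρgQH = 998.5·9.81·0.145·61.37 = 87.16 kW

P_hyd ≈ 87.2 kW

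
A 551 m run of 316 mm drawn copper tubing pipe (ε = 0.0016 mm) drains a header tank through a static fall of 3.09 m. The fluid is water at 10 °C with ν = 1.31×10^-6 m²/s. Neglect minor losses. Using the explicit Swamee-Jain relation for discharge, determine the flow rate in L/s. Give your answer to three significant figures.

Q ≈ 124 L/s

Swamee-Jain (Type II): Q = -0.965·√(gD⁵h_f/L)·ln[ε/(3.7D) + √(3.17ν²L/(gD³h_f))]
√(gD⁵h_f/L) = √(9.81·0.316⁵·3.09/551) = 0.01317
ε/(3.7D) = 1.37×10^-6; √(3.17ν²L/(gD³h_f)) = 5.60×10^-5
Q = -0.965·0.01317·ln(5.735×10^-5) = 0.1241 m³/s
Check: V = 1.58 m/s, Re = 3.82×10^5, f = 0.01382, h_f = 3.07 m ≈ 3.09 m ✓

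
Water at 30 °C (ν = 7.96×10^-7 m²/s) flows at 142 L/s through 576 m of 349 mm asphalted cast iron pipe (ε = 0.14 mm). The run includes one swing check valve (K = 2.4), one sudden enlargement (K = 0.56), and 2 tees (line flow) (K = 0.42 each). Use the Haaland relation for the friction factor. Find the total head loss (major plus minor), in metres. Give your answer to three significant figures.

H_L ≈ 3.52 m

V = 4Q/(πD²) = 1.484 m/s; V²/2g = 0.1123 m
Re = 6.51×10^5, ε/D = 4.01×10^-4 → f = 0.01671 (Haaland)
Major: h_f = f(L/D)·V²/2g = 0.01671·1650·0.1123 = 3.096 m
Minor: ΣK = 3.80; h_m = ΣK·V²/2g = 0.4268 m
Total H_L = 3.096 + 0.4268 = 3.523 m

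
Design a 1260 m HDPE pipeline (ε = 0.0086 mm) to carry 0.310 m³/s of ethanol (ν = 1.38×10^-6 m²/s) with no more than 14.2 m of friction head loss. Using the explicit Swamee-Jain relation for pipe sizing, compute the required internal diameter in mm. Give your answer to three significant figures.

Swamee-Jain (Type III): D = 0.66·[ε^1.25·(LQ²/(gh_f))^4.75 + ν·Q^9.4·(L/(gh_f))^5.2]^0.04
LQ²/(gh_f) = 0.8692; L/(gh_f) = 9.045
Term 1 = ε^1.25·(…)^4.75 = 2.39×10^-7; Term 2 = ν·Q^9.4·(…)^5.2 = 2.15×10^-6
D = 0.66·(2.39×10^-7 + 2.15×10^-6)^0.04 = 0.3932 m = 393 mm
Check: V = 2.55 m/s, Re = 7.27×10^5, f = 0.01268, h_f = 13.5 m ≈ 14.2 m ✓

D ≈ 393 mm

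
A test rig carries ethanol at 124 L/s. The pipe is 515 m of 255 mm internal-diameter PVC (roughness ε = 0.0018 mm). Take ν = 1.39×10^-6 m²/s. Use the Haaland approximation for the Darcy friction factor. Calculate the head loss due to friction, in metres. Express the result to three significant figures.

V = 4Q/(πD²) = 4·0.124/(π·0.255²) = 2.428 m/s
Re = VD/ν = 2.428·0.255/1.39×10^-6 = 4.45×10^5 → turbulent
ε/D = 0.0018/255 = 7.06×10^-6
Haaland: f = 0.01341
h_f = f(L/D)V²/(2g) = 0.01341·(515/0.255)·2.428²/(2·9.81) = 8.137 m

h_f ≈ 8.14 m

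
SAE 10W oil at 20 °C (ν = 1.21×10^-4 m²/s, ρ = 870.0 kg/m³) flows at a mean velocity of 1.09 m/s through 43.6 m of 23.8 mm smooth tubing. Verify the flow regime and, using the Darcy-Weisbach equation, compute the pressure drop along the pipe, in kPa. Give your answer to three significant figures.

Re = VD/ν = 1.09·0.02380/1.21×10^-4 = 214 → laminar (Re < 2300)
f = 64/Re = 0.2985
h_f = f(L/D)V²/(2g) = 0.2985·(43.6/0.02380)·1.09²/(2·9.81) = 33.12 m
Δp = ρg·h_f = 870.0·9.81·33.12 = 282.6 kPa

Δp ≈ 283 kPa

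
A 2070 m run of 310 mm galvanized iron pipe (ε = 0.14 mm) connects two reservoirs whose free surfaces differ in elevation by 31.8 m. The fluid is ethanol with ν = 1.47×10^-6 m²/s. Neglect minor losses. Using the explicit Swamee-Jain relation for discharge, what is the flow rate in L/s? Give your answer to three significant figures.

Swamee-Jain (Type II): Q = -0.965·√(gD⁵h_f/L)·ln[ε/(3.7D) + √(3.17ν²L/(gD³h_f))]
√(gD⁵h_f/L) = √(9.81·0.310⁵·31.8/2070) = 0.02077
ε/(3.7D) = 1.22×10^-4; √(3.17ν²L/(gD³h_f)) = 3.91×10^-5
Q = -0.965·0.02077·ln(1.611×10^-4) = 0.1751 m³/s
Check: V = 2.32 m/s, Re = 4.89×10^5, f = 0.01749, h_f = 32.0 m ≈ 31.8 m ✓

Q ≈ 175 L/s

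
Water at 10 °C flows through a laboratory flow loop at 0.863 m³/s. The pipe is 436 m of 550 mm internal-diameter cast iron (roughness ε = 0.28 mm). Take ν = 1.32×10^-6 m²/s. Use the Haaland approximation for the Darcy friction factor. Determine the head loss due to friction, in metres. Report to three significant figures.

h_f ≈ 9.11 m

V = 4Q/(πD²) = 4·0.863/(π·0.550²) = 3.632 m/s
Re = VD/ν = 3.632·0.550/1.32×10^-6 = 1.51×10^6 → turbulent
ε/D = 0.28/550 = 5.09×10^-4
Haaland: f = 0.01709
h_f = f(L/D)V²/(2g) = 0.01709·(436/0.550)·3.632²/(2·9.81) = 9.112 m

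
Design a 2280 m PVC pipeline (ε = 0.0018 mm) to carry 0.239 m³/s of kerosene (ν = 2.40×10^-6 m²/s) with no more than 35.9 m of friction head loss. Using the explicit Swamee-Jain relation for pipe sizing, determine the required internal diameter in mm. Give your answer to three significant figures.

Swamee-Jain (Type III): D = 0.66·[ε^1.25·(LQ²/(gh_f))^4.75 + ν·Q^9.4·(L/(gh_f))^5.2]^0.04
LQ²/(gh_f) = 0.3698; L/(gh_f) = 6.474
Term 1 = ε^1.25·(…)^4.75 = 5.85×10^-10; Term 2 = ν·Q^9.4·(…)^5.2 = 5.69×10^-8
D = 0.66·(5.85×10^-10 + 5.69×10^-8)^0.04 = 0.3388 m = 339 mm
Check: V = 2.65 m/s, Re = 3.74×10^5, f = 0.01387, h_f = 33.4 m ≈ 35.9 m ✓

D ≈ 339 mm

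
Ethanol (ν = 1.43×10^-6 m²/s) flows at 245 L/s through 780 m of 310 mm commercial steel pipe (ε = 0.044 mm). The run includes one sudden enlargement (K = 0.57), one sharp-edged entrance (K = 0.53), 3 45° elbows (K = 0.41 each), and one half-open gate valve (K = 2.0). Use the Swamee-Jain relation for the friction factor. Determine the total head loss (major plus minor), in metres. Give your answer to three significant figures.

V = 4Q/(πD²) = 3.246 m/s; V²/2g = 0.5370 m
Re = 7.04×10^5, ε/D = 1.42×10^-4 → f = 0.01447 (Swamee-Jain)
Major: h_f = f(L/D)·V²/2g = 0.01447·2516·0.5370 = 19.55 m
Minor: ΣK = 4.33; h_m = ΣK·V²/2g = 2.325 m
Total H_L = 19.55 + 2.325 = 21.88 m

H_L ≈ 21.9 m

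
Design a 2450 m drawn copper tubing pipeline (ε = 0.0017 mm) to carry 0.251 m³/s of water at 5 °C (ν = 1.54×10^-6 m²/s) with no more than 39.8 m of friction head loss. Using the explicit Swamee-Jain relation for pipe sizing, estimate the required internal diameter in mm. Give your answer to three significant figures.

Swamee-Jain (Type III): D = 0.66·[ε^1.25·(LQ²/(gh_f))^4.75 + ν·Q^9.4·(L/(gh_f))^5.2]^0.04
LQ²/(gh_f) = 0.3953; L/(gh_f) = 6.275
Term 1 = ε^1.25·(…)^4.75 = 7.48×10^-10; Term 2 = ν·Q^9.4·(…)^5.2 = 4.92×10^-8
D = 0.66·(7.48×10^-10 + 4.92×10^-8)^0.04 = 0.3369 m = 337 mm
Check: V = 2.82 m/s, Re = 6.16×10^5, f = 0.01271, h_f = 37.4 m ≈ 39.8 m ✓

D ≈ 337 mm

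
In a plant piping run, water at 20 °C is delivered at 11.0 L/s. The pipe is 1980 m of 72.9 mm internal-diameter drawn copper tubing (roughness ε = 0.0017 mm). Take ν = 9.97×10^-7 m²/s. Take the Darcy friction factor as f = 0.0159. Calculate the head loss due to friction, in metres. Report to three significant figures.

V = 4Q/(πD²) = 4·0.0110/(π·0.0729²) = 2.635 m/s
h_f = f(L/D)V²/(2g) = 0.01590·(1980/0.0729)·2.635²/(2·9.81) = 152.9 m

h_f ≈ 153 m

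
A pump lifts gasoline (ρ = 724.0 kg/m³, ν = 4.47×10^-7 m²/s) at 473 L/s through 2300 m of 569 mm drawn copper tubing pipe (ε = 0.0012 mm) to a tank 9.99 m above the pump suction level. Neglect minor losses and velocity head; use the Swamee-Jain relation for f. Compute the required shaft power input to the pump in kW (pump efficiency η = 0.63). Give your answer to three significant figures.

P_shaft ≈ 92.0 kW

V = 4Q/(πD²) = 1.860 m/s; Re = 2.37×10^6; ε/D = 2.11×10^-6; f = 0.01018
h_f = f(L/D)V²/2g = 7.259 m
Total head H = z + h_f = 9.99 + 7.259 = 17.25 m
P_hyd = ρgQH = 724.0·9.81·0.473·17.25 = 57.95 kW
P_shaft = P_hyd/η = 57.95/0.63 = 91.98 kW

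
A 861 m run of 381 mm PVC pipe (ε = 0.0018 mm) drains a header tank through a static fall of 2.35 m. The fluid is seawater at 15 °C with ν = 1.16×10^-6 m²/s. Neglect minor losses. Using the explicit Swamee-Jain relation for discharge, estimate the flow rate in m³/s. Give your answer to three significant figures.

Swamee-Jain (Type II): Q = -0.965·√(gD⁵h_f/L)·ln[ε/(3.7D) + √(3.17ν²L/(gD³h_f))]
√(gD⁵h_f/L) = √(9.81·0.381⁵·2.35/861) = 0.01466
ε/(3.7D) = 1.28×10^-6; √(3.17ν²L/(gD³h_f)) = 5.37×10^-5
Q = -0.965·0.01466·ln(5.495×10^-5) = 0.1388 m³/s
Check: V = 1.22 m/s, Re = 4.00×10^5, f = 0.01370, h_f = 2.34 m ≈ 2.35 m ✓

Q ≈ 0.139 m³/s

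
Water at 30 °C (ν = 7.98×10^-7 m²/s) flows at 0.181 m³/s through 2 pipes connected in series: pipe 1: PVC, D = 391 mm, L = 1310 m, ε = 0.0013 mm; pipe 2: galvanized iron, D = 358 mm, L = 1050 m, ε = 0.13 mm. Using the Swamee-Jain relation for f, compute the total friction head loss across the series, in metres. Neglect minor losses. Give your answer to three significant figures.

H ≈ 12.7 m

Pipe 1: V = 1.507 m/s, Re = 7.39×10^5, ε/D = 3.32×10^-6, f = 0.01229, h_1 = f(L/D)V²/2g = 4.770 m
Pipe 2: V = 1.798 m/s, Re = 8.07×10^5, ε/D = 3.63×10^-4, f = 0.01644, h_2 = f(L/D)V²/2g = 7.944 m
Series → Q common, losses add: H = Σh = 12.71 m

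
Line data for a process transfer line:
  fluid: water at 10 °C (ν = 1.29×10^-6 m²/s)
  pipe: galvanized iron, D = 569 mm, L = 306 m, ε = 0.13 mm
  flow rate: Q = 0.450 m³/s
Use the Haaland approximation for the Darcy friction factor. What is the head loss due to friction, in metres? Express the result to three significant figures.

h_f ≈ 1.30 m

V = 4Q/(πD²) = 4·0.450/(π·0.569²) = 1.770 m/s
Re = VD/ν = 1.770·0.569/1.29×10^-6 = 7.81×10^5 → turbulent
ε/D = 0.13/569 = 2.28×10^-4
Haaland: f = 0.01510
h_f = f(L/D)V²/(2g) = 0.01510·(306/0.569)·1.770²/(2·9.81) = 1.296 m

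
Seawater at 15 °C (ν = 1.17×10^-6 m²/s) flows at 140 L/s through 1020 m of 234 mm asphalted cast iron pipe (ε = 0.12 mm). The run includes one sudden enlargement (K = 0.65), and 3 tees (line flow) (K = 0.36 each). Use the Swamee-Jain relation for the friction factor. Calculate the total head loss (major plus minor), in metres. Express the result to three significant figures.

H_L ≈ 42.5 m

V = 4Q/(πD²) = 3.255 m/s; V²/2g = 0.5401 m
Re = 6.51×10^5, ε/D = 5.13×10^-4 → f = 0.01765 (Swamee-Jain)
Major: h_f = f(L/D)·V²/2g = 0.01765·4359·0.5401 = 41.55 m
Minor: ΣK = 1.73; h_m = ΣK·V²/2g = 0.9345 m
Total H_L = 41.55 + 0.9345 = 42.48 m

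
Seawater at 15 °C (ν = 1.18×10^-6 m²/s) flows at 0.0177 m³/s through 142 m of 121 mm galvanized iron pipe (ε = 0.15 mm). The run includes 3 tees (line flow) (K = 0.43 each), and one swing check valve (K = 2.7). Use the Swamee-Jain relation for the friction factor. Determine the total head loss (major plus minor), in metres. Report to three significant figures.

H_L ≈ 3.65 m

V = 4Q/(πD²) = 1.539 m/s; V²/2g = 0.1208 m
Re = 1.58×10^5, ε/D = 0.00124 → f = 0.02239 (Swamee-Jain)
Major: h_f = f(L/D)·V²/2g = 0.02239·1174·0.1208 = 3.173 m
Minor: ΣK = 3.99; h_m = ΣK·V²/2g = 0.4818 m
Total H_L = 3.173 + 0.4818 = 3.655 m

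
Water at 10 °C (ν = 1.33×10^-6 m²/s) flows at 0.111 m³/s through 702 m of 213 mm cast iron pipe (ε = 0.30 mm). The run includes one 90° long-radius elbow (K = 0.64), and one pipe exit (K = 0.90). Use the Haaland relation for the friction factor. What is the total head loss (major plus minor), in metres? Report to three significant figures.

H_L ≈ 36.4 m

V = 4Q/(πD²) = 3.115 m/s; V²/2g = 0.4946 m
Re = 4.99×10^5, ε/D = 0.00141 → f = 0.02184 (Haaland)
Major: h_f = f(L/D)·V²/2g = 0.02184·3296·0.4946 = 35.59 m
Minor: ΣK = 1.54; h_m = ΣK·V²/2g = 0.7617 m
Total H_L = 35.59 + 0.7617 = 36.36 m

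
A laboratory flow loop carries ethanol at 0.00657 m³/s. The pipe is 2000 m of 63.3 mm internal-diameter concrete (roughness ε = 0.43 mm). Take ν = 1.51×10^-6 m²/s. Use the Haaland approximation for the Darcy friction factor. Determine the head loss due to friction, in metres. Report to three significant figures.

h_f ≈ 240 m

V = 4Q/(πD²) = 4·0.00657/(π·0.0633²) = 2.088 m/s
Re = VD/ν = 2.088·0.0633/1.51×10^-6 = 8.75×10^4 → turbulent
ε/D = 0.43/63.3 = 0.00679
Haaland: f = 0.03426
h_f = f(L/D)V²/(2g) = 0.03426·(2000/0.0633)·2.088²/(2·9.81) = 240.5 m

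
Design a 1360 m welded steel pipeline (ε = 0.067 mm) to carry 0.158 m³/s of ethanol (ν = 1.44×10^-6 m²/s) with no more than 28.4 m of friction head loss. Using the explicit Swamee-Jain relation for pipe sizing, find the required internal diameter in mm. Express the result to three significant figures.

Swamee-Jain (Type III): D = 0.66·[ε^1.25·(LQ²/(gh_f))^4.75 + ν·Q^9.4·(L/(gh_f))^5.2]^0.04
LQ²/(gh_f) = 0.1219; L/(gh_f) = 4.881
Term 1 = ε^1.25·(…)^4.75 = 2.76×10^-10; Term 2 = ν·Q^9.4·(…)^5.2 = 1.61×10^-10
D = 0.66·(2.76×10^-10 + 1.61×10^-10)^0.04 = 0.2787 m = 279 mm
Check: V = 2.59 m/s, Re = 5.01×10^5, f = 0.01587, h_f = 26.5 m ≈ 28.4 m ✓

D ≈ 279 mm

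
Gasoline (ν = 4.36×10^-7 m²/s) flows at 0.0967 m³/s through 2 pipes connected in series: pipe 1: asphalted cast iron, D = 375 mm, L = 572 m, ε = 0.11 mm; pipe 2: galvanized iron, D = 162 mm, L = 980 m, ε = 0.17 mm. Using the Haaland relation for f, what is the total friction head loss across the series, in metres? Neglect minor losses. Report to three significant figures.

Pipe 1: V = 0.8755 m/s, Re = 7.53×10^5, ε/D = 2.93×10^-4, f = 0.01573, h_1 = f(L/D)V²/2g = 0.9376 m
Pipe 2: V = 4.691 m/s, Re = 1.74×10^6, ε/D = 0.00105, f = 0.02006, h_2 = f(L/D)V²/2g = 136.1 m
Series → Q common, losses add: H = Σh = 137.0 m

H ≈ 137 m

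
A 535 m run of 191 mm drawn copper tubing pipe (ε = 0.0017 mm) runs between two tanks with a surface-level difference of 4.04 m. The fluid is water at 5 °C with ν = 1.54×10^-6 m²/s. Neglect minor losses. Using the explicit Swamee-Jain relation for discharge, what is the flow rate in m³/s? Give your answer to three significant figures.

Q ≈ 0.0377 m³/s

Swamee-Jain (Type II): Q = -0.965·√(gD⁵h_f/L)·ln[ε/(3.7D) + √(3.17ν²L/(gD³h_f))]
√(gD⁵h_f/L) = √(9.81·0.191⁵·4.04/535) = 0.004339
ε/(3.7D) = 2.41×10^-6; √(3.17ν²L/(gD³h_f)) = 1.21×10^-4
Q = -0.965·0.004339·ln(1.231×10^-4) = 0.03770 m³/s
Check: V = 1.32 m/s, Re = 1.63×10^5, f = 0.01624, h_f = 4.01 m ≈ 4.04 m ✓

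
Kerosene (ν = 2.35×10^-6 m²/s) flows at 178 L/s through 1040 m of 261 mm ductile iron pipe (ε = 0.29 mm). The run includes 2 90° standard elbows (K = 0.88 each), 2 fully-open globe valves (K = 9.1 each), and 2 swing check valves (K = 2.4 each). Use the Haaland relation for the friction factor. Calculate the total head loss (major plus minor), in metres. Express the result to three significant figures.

V = 4Q/(πD²) = 3.327 m/s; V²/2g = 0.5642 m
Re = 3.70×10^5, ε/D = 0.00111 → f = 0.02084 (Haaland)
Major: h_f = f(L/D)·V²/2g = 0.02084·3985·0.5642 = 46.84 m
Minor: ΣK = 24.8; h_m = ΣK·V²/2g = 13.97 m
Total H_L = 46.84 + 13.97 = 60.81 m

H_L ≈ 60.8 m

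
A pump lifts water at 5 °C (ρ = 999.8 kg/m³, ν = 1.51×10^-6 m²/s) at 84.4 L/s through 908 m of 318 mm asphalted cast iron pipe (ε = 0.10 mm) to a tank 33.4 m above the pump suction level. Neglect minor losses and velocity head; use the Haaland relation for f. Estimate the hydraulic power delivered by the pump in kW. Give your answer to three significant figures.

V = 4Q/(πD²) = 1.063 m/s; Re = 2.24×10^5; ε/D = 3.14×10^-4; f = 0.01738
h_f = f(L/D)V²/2g = 2.857 m
Total head H = z + h_f = 33.4 + 2.857 = 36.26 m
P_hyd = ρgQH = 999.8·9.81·0.0844·36.26 = 30.01 kW

P_hyd ≈ 30.0 kW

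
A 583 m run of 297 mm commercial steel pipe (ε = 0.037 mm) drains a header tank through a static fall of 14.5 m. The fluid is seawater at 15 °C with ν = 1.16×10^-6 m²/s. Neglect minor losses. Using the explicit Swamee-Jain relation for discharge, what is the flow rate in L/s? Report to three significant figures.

Q ≈ 223 L/s

Swamee-Jain (Type II): Q = -0.965·√(gD⁵h_f/L)·ln[ε/(3.7D) + √(3.17ν²L/(gD³h_f))]
√(gD⁵h_f/L) = √(9.81·0.297⁵·14.5/583) = 0.02375
ε/(3.7D) = 3.37×10^-5; √(3.17ν²L/(gD³h_f)) = 2.58×10^-5
Q = -0.965·0.02375·ln(5.950×10^-5) = 0.2229 m³/s
Check: V = 3.22 m/s, Re = 8.24×10^5, f = 0.01407, h_f = 14.6 m ≈ 14.5 m ✓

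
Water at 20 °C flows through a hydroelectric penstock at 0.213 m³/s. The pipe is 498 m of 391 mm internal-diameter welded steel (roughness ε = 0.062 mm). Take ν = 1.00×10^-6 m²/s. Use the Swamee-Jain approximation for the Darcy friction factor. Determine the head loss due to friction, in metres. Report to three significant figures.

V = 4Q/(πD²) = 4·0.213/(π·0.391²) = 1.774 m/s
Re = VD/ν = 1.774·0.391/1.00×10^-6 = 6.94×10^5 → turbulent
ε/D = 0.062/391 = 1.59×10^-4
Swamee-Jain: f = 0.01468
h_f = f(L/D)V²/(2g) = 0.01468·(498/0.391)·1.774²/(2·9.81) = 2.998 m

h_f ≈ 3.00 m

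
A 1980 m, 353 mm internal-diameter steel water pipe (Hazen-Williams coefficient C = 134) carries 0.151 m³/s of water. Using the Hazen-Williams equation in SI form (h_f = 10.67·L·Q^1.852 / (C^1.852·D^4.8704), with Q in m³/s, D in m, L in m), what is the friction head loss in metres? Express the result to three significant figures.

h_f = 10.67·1980·0.151^1.852 / (134^1.852·0.353^4.8704) = 11.68 m

h_f ≈ 11.7 m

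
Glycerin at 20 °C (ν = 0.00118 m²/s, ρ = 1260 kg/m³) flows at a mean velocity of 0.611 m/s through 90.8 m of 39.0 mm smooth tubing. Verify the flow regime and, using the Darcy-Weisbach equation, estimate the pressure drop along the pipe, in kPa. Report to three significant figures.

Re = VD/ν = 0.611·0.03900/0.00118 = 20.2 → laminar (Re < 2300)
f = 64/Re = 3.169
h_f = f(L/D)V²/(2g) = 3.169·(90.8/0.03900)·0.611²/(2·9.81) = 140.4 m
Δp = ρg·h_f = 1260·9.81·140.4 = 1735 kPa

Δp ≈ 1740 kPa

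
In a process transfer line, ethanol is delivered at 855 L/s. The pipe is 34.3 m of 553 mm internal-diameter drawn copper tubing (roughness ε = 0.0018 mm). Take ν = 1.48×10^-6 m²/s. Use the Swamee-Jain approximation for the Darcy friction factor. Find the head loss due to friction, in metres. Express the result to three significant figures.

h_f ≈ 0.447 m

V = 4Q/(πD²) = 4·0.855/(π·0.553²) = 3.560 m/s
Re = VD/ν = 3.560·0.553/1.48×10^-6 = 1.33×10^6 → turbulent
ε/D = 0.0018/553 = 3.25×10^-6
Swamee-Jain: f = 0.01117
h_f = f(L/D)V²/(2g) = 0.01117·(34.3/0.553)·3.560²/(2·9.81) = 0.4474 m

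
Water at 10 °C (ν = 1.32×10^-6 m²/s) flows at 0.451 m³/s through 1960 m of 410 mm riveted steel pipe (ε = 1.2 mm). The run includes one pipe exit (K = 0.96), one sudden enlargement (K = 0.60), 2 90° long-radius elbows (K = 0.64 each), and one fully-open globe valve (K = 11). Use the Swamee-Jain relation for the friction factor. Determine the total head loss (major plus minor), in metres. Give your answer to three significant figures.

H_L ≈ 82.7 m

V = 4Q/(πD²) = 3.416 m/s; V²/2g = 0.5948 m
Re = 1.06×10^6, ε/D = 0.00293 → f = 0.02618 (Swamee-Jain)
Major: h_f = f(L/D)·V²/2g = 0.02618·4780·0.5948 = 74.44 m
Minor: ΣK = 13.8; h_m = ΣK·V²/2g = 8.231 m
Total H_L = 74.44 + 8.231 = 82.67 m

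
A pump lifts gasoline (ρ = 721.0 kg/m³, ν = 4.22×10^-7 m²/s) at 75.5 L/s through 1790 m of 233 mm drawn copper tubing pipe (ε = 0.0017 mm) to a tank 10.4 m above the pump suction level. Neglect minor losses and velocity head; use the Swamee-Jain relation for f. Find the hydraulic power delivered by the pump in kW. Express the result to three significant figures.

P_hyd ≈ 13.3 kW

V = 4Q/(πD²) = 1.771 m/s; Re = 9.78×10^5; ε/D = 7.30×10^-6; f = 0.01183
h_f = f(L/D)V²/2g = 14.52 m
Total head H = z + h_f = 10.4 + 14.52 = 24.92 m
P_hyd = ρgQH = 721.0·9.81·0.0755·24.92 = 13.31 kW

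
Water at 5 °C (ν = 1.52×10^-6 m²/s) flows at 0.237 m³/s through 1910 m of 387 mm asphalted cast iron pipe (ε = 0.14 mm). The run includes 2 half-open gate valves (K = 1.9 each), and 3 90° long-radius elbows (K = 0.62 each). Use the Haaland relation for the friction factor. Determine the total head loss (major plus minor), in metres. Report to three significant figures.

V = 4Q/(πD²) = 2.015 m/s; V²/2g = 0.2069 m
Re = 5.13×10^5, ε/D = 3.62×10^-4 → f = 0.01661 (Haaland)
Major: h_f = f(L/D)·V²/2g = 0.01661·4935·0.2069 = 16.96 m
Minor: ΣK = 5.66; h_m = ΣK·V²/2g = 1.171 m
Total H_L = 16.96 + 1.171 = 18.13 m

H_L ≈ 18.1 m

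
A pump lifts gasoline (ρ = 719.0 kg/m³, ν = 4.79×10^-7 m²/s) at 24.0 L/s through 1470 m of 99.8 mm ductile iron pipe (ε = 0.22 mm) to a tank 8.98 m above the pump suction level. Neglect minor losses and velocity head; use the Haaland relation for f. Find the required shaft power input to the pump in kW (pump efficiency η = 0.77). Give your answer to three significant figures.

V = 4Q/(πD²) = 3.068 m/s; Re = 6.39×10^5; ε/D = 0.00220; f = 0.02432
h_f = f(L/D)V²/2g = 171.9 m
Total head H = z + h_f = 8.98 + 171.9 = 180.9 m
P_hyd = ρgQH = 719.0·9.81·0.0240·180.9 = 30.62 kW
P_shaft = P_hyd/η = 30.62/0.77 = 39.76 kW

P_shaft ≈ 39.8 kW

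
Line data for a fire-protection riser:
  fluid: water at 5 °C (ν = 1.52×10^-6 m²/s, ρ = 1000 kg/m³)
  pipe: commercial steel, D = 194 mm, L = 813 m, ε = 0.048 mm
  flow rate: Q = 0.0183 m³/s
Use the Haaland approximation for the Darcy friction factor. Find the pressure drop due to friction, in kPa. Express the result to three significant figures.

Δp ≈ 15.8 kPa

V = 4Q/(πD²) = 4·0.0183/(π·0.194²) = 0.6191 m/s
Re = VD/ν = 0.6191·0.194/1.52×10^-6 = 7.90×10^4 → turbulent
ε/D = 0.048/194 = 2.47×10^-4
Haaland: f = 0.01972
h_f = f(L/D)V²/(2g) = 0.01972·(813/0.194)·0.6191²/(2·9.81) = 1.614 m
Δp = ρg·h_f = 1000·9.81·1.614 = 15.84 kPa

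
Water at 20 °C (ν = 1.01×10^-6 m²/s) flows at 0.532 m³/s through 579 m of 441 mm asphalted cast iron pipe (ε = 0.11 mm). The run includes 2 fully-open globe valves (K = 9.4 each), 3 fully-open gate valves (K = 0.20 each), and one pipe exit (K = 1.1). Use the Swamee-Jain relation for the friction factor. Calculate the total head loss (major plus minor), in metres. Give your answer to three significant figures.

H_L ≈ 24.9 m

V = 4Q/(πD²) = 3.483 m/s; V²/2g = 0.6183 m
Re = 1.52×10^6, ε/D = 2.49×10^-4 → f = 0.01501 (Swamee-Jain)
Major: h_f = f(L/D)·V²/2g = 0.01501·1313·0.6183 = 12.19 m
Minor: ΣK = 20.5; h_m = ΣK·V²/2g = 12.67 m
Total H_L = 12.19 + 12.67 = 24.86 m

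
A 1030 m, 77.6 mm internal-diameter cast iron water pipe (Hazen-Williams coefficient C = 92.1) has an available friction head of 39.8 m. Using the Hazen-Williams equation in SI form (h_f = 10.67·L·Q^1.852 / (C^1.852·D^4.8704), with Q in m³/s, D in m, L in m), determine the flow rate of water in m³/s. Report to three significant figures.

Rearranging: Q = [h_f·C^1.852·D^4.8704 / (10.67·L)]^(1/1.852)
Q = [39.8·92.1^1.852·0.0776^4.8704 / (10.67·1030)]^0.540 = 0.005330 m³/s

Q ≈ 0.00533 m³/s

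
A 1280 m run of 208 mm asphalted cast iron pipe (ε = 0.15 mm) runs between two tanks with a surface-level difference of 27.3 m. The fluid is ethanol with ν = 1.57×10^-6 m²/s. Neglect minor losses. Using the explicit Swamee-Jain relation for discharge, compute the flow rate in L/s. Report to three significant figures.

Q ≈ 71.9 L/s

Swamee-Jain (Type II): Q = -0.965·√(gD⁵h_f/L)·ln[ε/(3.7D) + √(3.17ν²L/(gD³h_f))]
√(gD⁵h_f/L) = √(9.81·0.208⁵·27.3/1280) = 0.009025
ε/(3.7D) = 1.95×10^-4; √(3.17ν²L/(gD³h_f)) = 6.44×10^-5
Q = -0.965·0.009025·ln(2.593×10^-4) = 0.07192 m³/s
Check: V = 2.12 m/s, Re = 2.80×10^5, f = 0.01957, h_f = 27.5 m ≈ 27.3 m ✓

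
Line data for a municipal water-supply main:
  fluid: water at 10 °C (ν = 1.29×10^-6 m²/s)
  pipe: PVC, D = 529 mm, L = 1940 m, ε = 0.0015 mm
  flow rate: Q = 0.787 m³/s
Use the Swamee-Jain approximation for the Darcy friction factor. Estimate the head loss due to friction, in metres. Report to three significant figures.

h_f ≈ 26.3 m

V = 4Q/(πD²) = 4·0.787/(π·0.529²) = 3.581 m/s
Re = VD/ν = 3.581·0.529/1.29×10^-6 = 1.47×10^6 → turbulent
ε/D = 0.0015/529 = 2.84×10^-6
Swamee-Jain: f = 0.01098
h_f = f(L/D)V²/(2g) = 0.01098·(1940/0.529)·3.581²/(2·9.81) = 26.32 m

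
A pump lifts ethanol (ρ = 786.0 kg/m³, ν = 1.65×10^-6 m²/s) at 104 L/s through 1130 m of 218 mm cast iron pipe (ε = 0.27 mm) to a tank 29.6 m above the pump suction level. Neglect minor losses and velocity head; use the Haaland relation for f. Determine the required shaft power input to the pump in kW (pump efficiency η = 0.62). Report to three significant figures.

V = 4Q/(πD²) = 2.786 m/s; Re = 3.68×10^5; ε/D = 0.00124; f = 0.02135
h_f = f(L/D)V²/2g = 43.78 m
Total head H = z + h_f = 29.6 + 43.78 = 73.38 m
P_hyd = ρgQH = 786.0·9.81·0.104·73.38 = 58.84 kW
P_shaft = P_hyd/η = 58.84/0.62 = 94.91 kW

P_shaft ≈ 94.9 kW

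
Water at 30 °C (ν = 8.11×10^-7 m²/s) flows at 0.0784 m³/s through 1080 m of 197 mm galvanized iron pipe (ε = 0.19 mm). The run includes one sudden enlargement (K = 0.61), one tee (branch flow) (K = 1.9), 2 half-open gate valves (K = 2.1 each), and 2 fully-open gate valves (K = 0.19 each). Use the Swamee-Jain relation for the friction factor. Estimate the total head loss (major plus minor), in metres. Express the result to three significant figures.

H_L ≈ 39.5 m

V = 4Q/(πD²) = 2.572 m/s; V²/2g = 0.3372 m
Re = 6.25×10^5, ε/D = 9.64×10^-4 → f = 0.02007 (Swamee-Jain)
Major: h_f = f(L/D)·V²/2g = 0.02007·5482·0.3372 = 37.10 m
Minor: ΣK = 7.09; h_m = ΣK·V²/2g = 2.391 m
Total H_L = 37.10 + 2.391 = 39.49 m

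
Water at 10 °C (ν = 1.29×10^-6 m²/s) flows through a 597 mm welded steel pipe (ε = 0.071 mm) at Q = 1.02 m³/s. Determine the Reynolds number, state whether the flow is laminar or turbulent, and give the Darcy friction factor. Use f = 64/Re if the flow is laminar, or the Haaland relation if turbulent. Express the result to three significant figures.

Re ≈ 1.69×10^6; turbulent; f ≈ 0.0132

V = 4Q/(πD²) = 3.644 m/s
Re = VD/ν = 3.644·0.597/1.29×10^-6 = 1.69×10^6
Re > 4000 → turbulent; ε/D = 1.19×10^-4
Haaland: f = 0.01317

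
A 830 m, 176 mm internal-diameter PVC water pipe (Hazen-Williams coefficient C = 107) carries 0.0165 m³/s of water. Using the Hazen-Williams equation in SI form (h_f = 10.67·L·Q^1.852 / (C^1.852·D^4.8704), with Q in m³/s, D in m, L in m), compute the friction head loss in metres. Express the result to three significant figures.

h_f ≈ 3.65 m

h_f = 10.67·830·0.0165^1.852 / (107^1.852·0.176^4.8704) = 3.650 m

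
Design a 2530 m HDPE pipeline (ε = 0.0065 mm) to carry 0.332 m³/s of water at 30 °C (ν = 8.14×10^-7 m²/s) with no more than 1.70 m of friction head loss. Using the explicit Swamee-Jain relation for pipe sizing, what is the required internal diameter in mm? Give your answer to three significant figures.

Swamee-Jain (Type III): D = 0.66·[ε^1.25·(LQ²/(gh_f))^4.75 + ν·Q^9.4·(L/(gh_f))^5.2]^0.04
LQ²/(gh_f) = 16.72; L/(gh_f) = 151.7
Term 1 = ε^1.25·(…)^4.75 = 0.212; Term 2 = ν·Q^9.4·(…)^5.2 = 5.63
D = 0.66·(0.212 + 5.63)^0.04 = 0.7083 m = 708 mm
Check: V = 0.843 m/s, Re = 7.33×10^5, f = 0.01243, h_f = 1.61 m ≈ 1.70 m ✓

D ≈ 708 mm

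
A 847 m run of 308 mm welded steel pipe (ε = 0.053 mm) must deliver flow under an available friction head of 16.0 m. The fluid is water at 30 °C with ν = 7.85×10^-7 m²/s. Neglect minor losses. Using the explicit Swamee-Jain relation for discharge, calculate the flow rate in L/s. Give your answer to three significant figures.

Q ≈ 211 L/s

Swamee-Jain (Type II): Q = -0.965·√(gD⁵h_f/L)·ln[ε/(3.7D) + √(3.17ν²L/(gD³h_f))]
√(gD⁵h_f/L) = √(9.81·0.308⁵·16.0/847) = 0.02266
ε/(3.7D) = 4.65×10^-5; √(3.17ν²L/(gD³h_f)) = 1.90×10^-5
Q = -0.965·0.02266·ln(6.550×10^-5) = 0.2107 m³/s
Check: V = 2.83 m/s, Re = 1.11×10^6, f = 0.01436, h_f = 16.1 m ≈ 16.0 m ✓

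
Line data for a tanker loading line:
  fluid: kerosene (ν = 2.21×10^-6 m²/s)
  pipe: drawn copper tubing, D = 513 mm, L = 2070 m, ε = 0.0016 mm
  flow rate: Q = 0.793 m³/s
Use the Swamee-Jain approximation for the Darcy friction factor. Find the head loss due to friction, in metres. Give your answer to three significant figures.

V = 4Q/(πD²) = 4·0.793/(π·0.513²) = 3.837 m/s
Re = VD/ν = 3.837·0.513/2.21×10^-6 = 8.91×10^5 → turbulent
ε/D = 0.0016/513 = 3.12×10^-6
Swamee-Jain: f = 0.01191
h_f = f(L/D)V²/(2g) = 0.01191·(2070/0.513)·3.837²/(2·9.81) = 36.05 m

h_f ≈ 36.1 m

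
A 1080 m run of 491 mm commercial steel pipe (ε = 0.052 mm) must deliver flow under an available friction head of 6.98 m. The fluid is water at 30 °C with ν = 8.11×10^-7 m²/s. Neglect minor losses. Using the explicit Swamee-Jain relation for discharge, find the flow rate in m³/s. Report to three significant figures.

Q ≈ 0.411 m³/s

Swamee-Jain (Type II): Q = -0.965·√(gD⁵h_f/L)·ln[ε/(3.7D) + √(3.17ν²L/(gD³h_f))]
√(gD⁵h_f/L) = √(9.81·0.491⁵·6.98/1080) = 0.04254
ε/(3.7D) = 2.86×10^-5; √(3.17ν²L/(gD³h_f)) = 1.67×10^-5
Q = -0.965·0.04254·ln(4.529×10^-5) = 0.4106 m³/s
Check: V = 2.17 m/s, Re = 1.31×10^6, f = 0.01332, h_f = 7.02 m ≈ 6.98 m ✓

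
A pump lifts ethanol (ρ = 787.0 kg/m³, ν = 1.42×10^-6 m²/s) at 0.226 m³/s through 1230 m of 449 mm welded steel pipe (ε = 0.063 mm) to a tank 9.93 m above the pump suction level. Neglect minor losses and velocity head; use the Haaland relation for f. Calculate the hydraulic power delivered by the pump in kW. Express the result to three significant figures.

V = 4Q/(πD²) = 1.427 m/s; Re = 4.51×10^5; ε/D = 1.40×10^-4; f = 0.01486
h_f = f(L/D)V²/2g = 4.226 m
Total head H = z + h_f = 9.93 + 4.226 = 14.16 m
P_hyd = ρgQH = 787.0·9.81·0.226·14.16 = 24.70 kW

P_hyd ≈ 24.7 kW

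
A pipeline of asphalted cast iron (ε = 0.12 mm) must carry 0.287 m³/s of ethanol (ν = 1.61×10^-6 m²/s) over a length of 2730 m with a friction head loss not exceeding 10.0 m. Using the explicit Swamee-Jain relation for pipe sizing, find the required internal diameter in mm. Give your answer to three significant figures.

Swamee-Jain (Type III): D = 0.66·[ε^1.25·(LQ²/(gh_f))^4.75 + ν·Q^9.4·(L/(gh_f))^5.2]^0.04
LQ²/(gh_f) = 2.292; L/(gh_f) = 27.83
Term 1 = ε^1.25·(…)^4.75 = 6.46×10^-4; Term 2 = ν·Q^9.4·(…)^5.2 = 4.19×10^-4
D = 0.66·(6.46×10^-4 + 4.19×10^-4)^0.04 = 0.5019 m = 502 mm
Check: V = 1.45 m/s, Re = 4.52×10^5, f = 0.01599, h_f = 9.33 m ≈ 10.0 m ✓

D ≈ 502 mm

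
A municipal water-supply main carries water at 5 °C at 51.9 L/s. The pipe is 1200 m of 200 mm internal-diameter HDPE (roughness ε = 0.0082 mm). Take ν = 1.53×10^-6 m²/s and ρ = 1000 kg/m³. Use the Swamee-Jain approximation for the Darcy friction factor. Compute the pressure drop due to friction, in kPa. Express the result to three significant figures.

V = 4Q/(πD²) = 4·0.0519/(π·0.200²) = 1.652 m/s
Re = VD/ν = 1.652·0.200/1.53×10^-6 = 2.16×10^5 → turbulent
ε/D = 0.0082/200 = 4.10×10^-5
Swamee-Jain: f = 0.01569
h_f = f(L/D)V²/(2g) = 0.01569·(1200/0.200)·1.652²/(2·9.81) = 13.09 m
Δp = ρg·h_f = 1000·9.81·13.09 = 128.4 kPa

Δp ≈ 128 kPa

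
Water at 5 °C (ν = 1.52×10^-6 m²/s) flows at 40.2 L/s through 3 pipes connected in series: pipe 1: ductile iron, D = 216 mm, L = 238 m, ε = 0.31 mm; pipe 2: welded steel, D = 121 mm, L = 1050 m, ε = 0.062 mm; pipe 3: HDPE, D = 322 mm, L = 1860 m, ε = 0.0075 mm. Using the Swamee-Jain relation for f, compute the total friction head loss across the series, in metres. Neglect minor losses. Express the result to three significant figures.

Pipe 1: V = 1.097 m/s, Re = 1.56×10^5, ε/D = 0.00144, f = 0.02306, h_1 = f(L/D)V²/2g = 1.558 m
Pipe 2: V = 3.496 m/s, Re = 2.78×10^5, ε/D = 5.12×10^-4, f = 0.01850, h_2 = f(L/D)V²/2g = 99.99 m
Pipe 3: V = 0.4937 m/s, Re = 1.05×10^5, ε/D = 2.33×10^-5, f = 0.01784, h_3 = f(L/D)V²/2g = 1.280 m
Series → Q common, losses add: H = Σh = 102.8 m

H ≈ 103 m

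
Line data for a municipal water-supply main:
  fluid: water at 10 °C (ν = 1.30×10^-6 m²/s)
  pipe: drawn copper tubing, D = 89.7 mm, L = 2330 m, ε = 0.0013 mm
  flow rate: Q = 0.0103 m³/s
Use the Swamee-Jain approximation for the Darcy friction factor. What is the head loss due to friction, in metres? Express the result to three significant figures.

V = 4Q/(πD²) = 4·0.0103/(π·0.0897²) = 1.630 m/s
Re = VD/ν = 1.630·0.0897/1.30×10^-6 = 1.12×10^5 → turbulent
ε/D = 0.0013/89.7 = 1.45×10^-5
Swamee-Jain: f = 0.01753
h_f = f(L/D)V²/(2g) = 0.01753·(2330/0.0897)·1.630²/(2·9.81) = 61.65 m

h_f ≈ 61.6 m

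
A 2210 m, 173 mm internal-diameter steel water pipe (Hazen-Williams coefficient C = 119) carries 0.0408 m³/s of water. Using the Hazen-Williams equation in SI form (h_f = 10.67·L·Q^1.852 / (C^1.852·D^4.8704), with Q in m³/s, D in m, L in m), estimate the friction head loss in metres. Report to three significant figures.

h_f = 10.67·2210·0.0408^1.852 / (119^1.852·0.173^4.8704) = 46.41 m

h_f ≈ 46.4 m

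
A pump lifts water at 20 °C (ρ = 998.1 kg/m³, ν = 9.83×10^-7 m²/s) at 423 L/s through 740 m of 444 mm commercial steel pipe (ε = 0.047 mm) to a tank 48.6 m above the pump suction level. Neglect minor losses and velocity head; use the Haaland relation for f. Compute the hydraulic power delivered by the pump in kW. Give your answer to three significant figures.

P_hyd ≈ 236 kW

V = 4Q/(πD²) = 2.732 m/s; Re = 1.23×10^6; ε/D = 1.06×10^-4; f = 0.01321
h_f = f(L/D)V²/2g = 8.373 m
Total head H = z + h_f = 48.6 + 8.373 = 56.97 m
P_hyd = ρgQH = 998.1·9.81·0.423·56.97 = 236.0 kW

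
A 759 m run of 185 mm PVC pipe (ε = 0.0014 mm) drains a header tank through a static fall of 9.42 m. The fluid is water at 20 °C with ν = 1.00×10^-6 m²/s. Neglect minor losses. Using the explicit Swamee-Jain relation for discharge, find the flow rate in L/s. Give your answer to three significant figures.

Q ≈ 47.7 L/s

Swamee-Jain (Type II): Q = -0.965·√(gD⁵h_f/L)·ln[ε/(3.7D) + √(3.17ν²L/(gD³h_f))]
√(gD⁵h_f/L) = √(9.81·0.185⁵·9.42/759) = 0.005137
ε/(3.7D) = 2.05×10^-6; √(3.17ν²L/(gD³h_f)) = 6.41×10^-5
Q = -0.965·0.005137·ln(6.617×10^-5) = 0.04770 m³/s
Check: V = 1.77 m/s, Re = 3.28×10^5, f = 0.01423, h_f = 9.37 m ≈ 9.42 m ✓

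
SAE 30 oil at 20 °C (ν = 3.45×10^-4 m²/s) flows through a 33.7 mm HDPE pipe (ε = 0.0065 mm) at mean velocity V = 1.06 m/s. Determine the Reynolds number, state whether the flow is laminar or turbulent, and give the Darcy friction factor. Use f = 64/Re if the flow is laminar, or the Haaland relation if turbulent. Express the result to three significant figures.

Re = VD/ν = 1.060·0.0337/3.45×10^-4 = 104
Re < 2300 → laminar → f = 64/Re = 0.6181

Re ≈ 104; laminar; f = 64/Re ≈ 0.618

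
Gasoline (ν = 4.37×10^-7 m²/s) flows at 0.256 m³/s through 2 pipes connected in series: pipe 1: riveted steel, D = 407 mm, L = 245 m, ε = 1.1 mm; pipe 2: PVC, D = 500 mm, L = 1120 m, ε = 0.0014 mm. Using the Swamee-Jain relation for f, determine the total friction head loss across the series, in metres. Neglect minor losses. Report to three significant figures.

Pipe 1: V = 1.968 m/s, Re = 1.83×10^6, ε/D = 0.00270, f = 0.02554, h_1 = f(L/D)V²/2g = 3.034 m
Pipe 2: V = 1.304 m/s, Re = 1.49×10^6, ε/D = 2.80×10^-6, f = 0.01095, h_2 = f(L/D)V²/2g = 2.126 m
Series → Q common, losses add: H = Σh = 5.160 m

H ≈ 5.16 m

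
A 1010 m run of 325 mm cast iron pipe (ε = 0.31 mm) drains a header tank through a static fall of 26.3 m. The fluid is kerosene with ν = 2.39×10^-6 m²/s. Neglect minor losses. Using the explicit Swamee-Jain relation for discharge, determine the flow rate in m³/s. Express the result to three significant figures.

Q ≈ 0.238 m³/s

Swamee-Jain (Type II): Q = -0.965·√(gD⁵h_f/L)·ln[ε/(3.7D) + √(3.17ν²L/(gD³h_f))]
√(gD⁵h_f/L) = √(9.81·0.325⁵·26.3/1010) = 0.03043
ε/(3.7D) = 2.58×10^-4; √(3.17ν²L/(gD³h_f)) = 4.54×10^-5
Q = -0.965·0.03043·ln(3.032×10^-4) = 0.2379 m³/s
Check: V = 2.87 m/s, Re = 3.90×10^5, f = 0.02033, h_f = 26.5 m ≈ 26.3 m ✓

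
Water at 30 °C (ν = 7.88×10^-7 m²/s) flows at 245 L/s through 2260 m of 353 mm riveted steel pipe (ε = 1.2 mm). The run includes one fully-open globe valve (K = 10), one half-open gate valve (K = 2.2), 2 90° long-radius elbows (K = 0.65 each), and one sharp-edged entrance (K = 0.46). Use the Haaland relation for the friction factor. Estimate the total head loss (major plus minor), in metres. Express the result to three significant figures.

H_L ≈ 60.2 m

V = 4Q/(πD²) = 2.503 m/s; V²/2g = 0.3194 m
Re = 1.12×10^6, ε/D = 0.00340 → f = 0.02726 (Haaland)
Major: h_f = f(L/D)·V²/2g = 0.02726·6402·0.3194 = 55.75 m
Minor: ΣK = 14.0; h_m = ΣK·V²/2g = 4.459 m
Total H_L = 55.75 + 4.459 = 60.21 m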